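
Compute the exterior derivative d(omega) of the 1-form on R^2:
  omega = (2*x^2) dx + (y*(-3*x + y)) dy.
d(omega) = (-3*y) dx ∧ dy

For a 1-form omega = sum_i f_i dx_i, the exterior derivative is
  d(omega) = sum_{i < j} (∂f_j/∂x_i - ∂f_i/∂x_j) dx_i ∧ dx_j.
  coefficient of dx ∧ dy: ∂f_2/∂x - ∂f_1/∂y = ∂(y*(-3*x + y))/∂x - ∂(2*x^2)/∂y = -3*y
Assembling: d(omega) = (-3*y) dx ∧ dy.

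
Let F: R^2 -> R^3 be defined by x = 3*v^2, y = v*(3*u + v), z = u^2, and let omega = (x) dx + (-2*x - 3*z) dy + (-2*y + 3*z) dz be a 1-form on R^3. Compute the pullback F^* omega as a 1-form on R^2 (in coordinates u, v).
F^* omega = (6*u^3 - 21*u^2*v - 4*u*v^2 - 18*v^3) du + (-9*u^3 - 6*u^2*v - 18*u*v^2 + 6*v^3) dv

Using F^*(f dg) = (f ∘ F) d(g ∘ F), substitute each coordinate x_i by F_i(u, v) in f_i, and replace dx_i by d F_i = (∂F_i/∂u) du + (∂F_i/∂v) dv.
  For the x component: f_1(F) = 3*v^2; d F_1 = (0) du + (6*v) dv
  For the y component: f_2(F) = -3*u^2 - 6*v^2; d F_2 = (3*v) du + (3*u + 2*v) dv
  For the z component: f_3(F) = 3*u^2 - 6*u*v - 2*v^2; d F_3 = (2*u) du + (0) dv
Combining and collecting du, dv coefficients:
  coeff of du: 6*u^3 - 21*u^2*v - 4*u*v^2 - 18*v^3
  coeff of dv: -9*u^3 - 6*u^2*v - 18*u*v^2 + 6*v^3
F^* omega = (6*u^3 - 21*u^2*v - 4*u*v^2 - 18*v^3) du + (-9*u^3 - 6*u^2*v - 18*u*v^2 + 6*v^3) dv.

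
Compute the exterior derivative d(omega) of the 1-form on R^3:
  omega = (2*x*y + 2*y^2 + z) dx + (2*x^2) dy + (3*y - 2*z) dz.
d(omega) = (2*x - 4*y) dx ∧ dy + (-1) dx ∧ dz + (3) dy ∧ dz

For a 1-form omega = sum_i f_i dx_i, the exterior derivative is
  d(omega) = sum_{i < j} (∂f_j/∂x_i - ∂f_i/∂x_j) dx_i ∧ dx_j.
  coefficient of dx ∧ dy: ∂f_2/∂x - ∂f_1/∂y = ∂(2*x^2)/∂x - ∂(2*x*y + 2*y^2 + z)/∂y = 2*x - 4*y
  coefficient of dx ∧ dz: ∂f_3/∂x - ∂f_1/∂z = ∂(3*y - 2*z)/∂x - ∂(2*x*y + 2*y^2 + z)/∂z = -1
  coefficient of dy ∧ dz: ∂f_3/∂y - ∂f_2/∂z = ∂(3*y - 2*z)/∂y - ∂(2*x^2)/∂z = 3
Assembling: d(omega) = (2*x - 4*y) dx ∧ dy + (-1) dx ∧ dz + (3) dy ∧ dz.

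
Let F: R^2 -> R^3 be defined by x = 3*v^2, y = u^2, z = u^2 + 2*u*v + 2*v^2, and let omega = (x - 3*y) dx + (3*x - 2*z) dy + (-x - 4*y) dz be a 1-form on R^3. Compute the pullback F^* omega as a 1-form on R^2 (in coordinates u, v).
F^* omega = (-12*u^3 - 16*u^2*v + 4*u*v^2 - 6*v^3) du + (-8*u^3 - 34*u^2*v - 6*u*v^2 + 6*v^3) dv

Using F^*(f dg) = (f ∘ F) d(g ∘ F), substitute each coordinate x_i by F_i(u, v) in f_i, and replace dx_i by d F_i = (∂F_i/∂u) du + (∂F_i/∂v) dv.
  For the x component: f_1(F) = -3*u^2 + 3*v^2; d F_1 = (0) du + (6*v) dv
  For the y component: f_2(F) = -2*u^2 - 4*u*v + 5*v^2; d F_2 = (2*u) du + (0) dv
  For the z component: f_3(F) = -4*u^2 - 3*v^2; d F_3 = (2*u + 2*v) du + (2*u + 4*v) dv
Combining and collecting du, dv coefficients:
  coeff of du: -12*u^3 - 16*u^2*v + 4*u*v^2 - 6*v^3
  coeff of dv: -8*u^3 - 34*u^2*v - 6*u*v^2 + 6*v^3
F^* omega = (-12*u^3 - 16*u^2*v + 4*u*v^2 - 6*v^3) du + (-8*u^3 - 34*u^2*v - 6*u*v^2 + 6*v^3) dv.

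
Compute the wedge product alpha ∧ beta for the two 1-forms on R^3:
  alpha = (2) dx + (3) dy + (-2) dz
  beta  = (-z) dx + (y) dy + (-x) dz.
alpha ∧ beta = (2*y + 3*z) dx ∧ dy + (-2*x - 2*z) dx ∧ dz + (-3*x + 2*y) dy ∧ dz

Distribute the wedge, using dx_i ∧ dx_j = -dx_j ∧ dx_i and dx_i ∧ dx_i = 0. For each pair (i, j) with i < j, the coefficient of dx_i ∧ dx_j in alpha ∧ beta is (alpha_i * beta_j - alpha_j * beta_i). Collecting: alpha ∧ beta = (2*y + 3*z) dx ∧ dy + (-2*x - 2*z) dx ∧ dz + (-3*x + 2*y) dy ∧ dz.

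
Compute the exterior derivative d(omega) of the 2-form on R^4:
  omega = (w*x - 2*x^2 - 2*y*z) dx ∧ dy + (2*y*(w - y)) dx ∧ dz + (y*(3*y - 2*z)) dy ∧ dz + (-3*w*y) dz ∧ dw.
d(omega) = (-2*w + 2*y) dx ∧ dy ∧ dz + (x) dx ∧ dy ∧ dw + (2*y) dx ∧ dz ∧ dw + (-3*w) dy ∧ dz ∧ dw

For a 2-form omega = sum_{i<j} g_{ij} dx_i ∧ dx_j, the exterior derivative is
  d(omega) = sum_{i<j} d(g_{ij}) ∧ dx_i ∧ dx_j = sum_{i<j, k} (∂g_{ij}/∂x_k) dx_k ∧ dx_i ∧ dx_j.
Expand each term, using dx_k ∧ dx_i ∧ dx_j = sgn(permutation) dx_{(a)} ∧ dx_{(b)} ∧ dx_{(c)} with (a < b < c) sorted:
  d(w*x - 2*x^2 - 2*y*z) includes (∂/∂z)(w*x - 2*x^2 - 2*y*z) dz = (-2*y) dz, which multiplied by dx ∧ dy gives (-2*y) dx ∧ dy ∧ dz
  d(w*x - 2*x^2 - 2*y*z) includes (∂/∂w)(w*x - 2*x^2 - 2*y*z) dw = (x) dw, which multiplied by dx ∧ dy gives (x) dx ∧ dy ∧ dw
  d(2*y*(w - y)) includes (∂/∂y)(2*y*(w - y)) dy = (2*w - 4*y) dy, which multiplied by dx ∧ dz gives (-2*w + 4*y) dx ∧ dy ∧ dz
  d(2*y*(w - y)) includes (∂/∂w)(2*y*(w - y)) dw = (2*y) dw, which multiplied by dx ∧ dz gives (2*y) dx ∧ dz ∧ dw
  d(-3*w*y) includes (∂/∂y)(-3*w*y) dy = (-3*w) dy, which multiplied by dz ∧ dw gives (-3*w) dy ∧ dz ∧ dw
Collecting like 3-forms: d(omega) = (-2*w + 2*y) dx ∧ dy ∧ dz + (x) dx ∧ dy ∧ dw + (2*y) dx ∧ dz ∧ dw + (-3*w) dy ∧ dz ∧ dw.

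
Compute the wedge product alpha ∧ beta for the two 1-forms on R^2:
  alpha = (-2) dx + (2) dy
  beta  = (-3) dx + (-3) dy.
alpha ∧ beta = (12) dx ∧ dy

Distribute the wedge, using dx_i ∧ dx_j = -dx_j ∧ dx_i and dx_i ∧ dx_i = 0. For each pair (i, j) with i < j, the coefficient of dx_i ∧ dx_j in alpha ∧ beta is (alpha_i * beta_j - alpha_j * beta_i). Collecting: alpha ∧ beta = (12) dx ∧ dy.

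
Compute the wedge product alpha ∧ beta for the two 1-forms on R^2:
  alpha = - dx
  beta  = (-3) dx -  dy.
alpha ∧ beta = (1) dx ∧ dy

Distribute the wedge, using dx_i ∧ dx_j = -dx_j ∧ dx_i and dx_i ∧ dx_i = 0. For each pair (i, j) with i < j, the coefficient of dx_i ∧ dx_j in alpha ∧ beta is (alpha_i * beta_j - alpha_j * beta_i). Collecting: alpha ∧ beta = (1) dx ∧ dy.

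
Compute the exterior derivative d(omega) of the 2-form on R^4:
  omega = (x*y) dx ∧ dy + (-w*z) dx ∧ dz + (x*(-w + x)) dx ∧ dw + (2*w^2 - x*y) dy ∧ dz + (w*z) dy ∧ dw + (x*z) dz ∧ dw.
d(omega) = (-y) dx ∧ dy ∧ dz + (3*w) dy ∧ dz ∧ dw

For a 2-form omega = sum_{i<j} g_{ij} dx_i ∧ dx_j, the exterior derivative is
  d(omega) = sum_{i<j} d(g_{ij}) ∧ dx_i ∧ dx_j = sum_{i<j, k} (∂g_{ij}/∂x_k) dx_k ∧ dx_i ∧ dx_j.
Expand each term, using dx_k ∧ dx_i ∧ dx_j = sgn(permutation) dx_{(a)} ∧ dx_{(b)} ∧ dx_{(c)} with (a < b < c) sorted:
  d(-w*z) includes (∂/∂w)(-w*z) dw = (-z) dw, which multiplied by dx ∧ dz gives (-z) dx ∧ dz ∧ dw
  d(2*w^2 - x*y) includes (∂/∂x)(2*w^2 - x*y) dx = (-y) dx, which multiplied by dy ∧ dz gives (-y) dx ∧ dy ∧ dz
  d(2*w^2 - x*y) includes (∂/∂w)(2*w^2 - x*y) dw = (4*w) dw, which multiplied by dy ∧ dz gives (4*w) dy ∧ dz ∧ dw
  d(w*z) includes (∂/∂z)(w*z) dz = (w) dz, which multiplied by dy ∧ dw gives (-w) dy ∧ dz ∧ dw
  d(x*z) includes (∂/∂x)(x*z) dx = (z) dx, which multiplied by dz ∧ dw gives (z) dx ∧ dz ∧ dw
Collecting like 3-forms: d(omega) = (-y) dx ∧ dy ∧ dz + (3*w) dy ∧ dz ∧ dw.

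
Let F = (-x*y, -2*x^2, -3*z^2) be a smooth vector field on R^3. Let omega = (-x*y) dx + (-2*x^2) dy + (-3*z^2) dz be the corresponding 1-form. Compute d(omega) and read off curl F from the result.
d(omega) = (0) dy ∧ dz + (0) dz ∧ dx + (-3*x) dx ∧ dy; curl F = (0, 0, -3*x)

d omega = sum_{i<j} (∂f_j/∂x_i - ∂f_i/∂x_j) dx_i ∧ dx_j. Under the identification (dy ∧ dz, dz ∧ dx, dx ∧ dy) ↔ (e_x, e_y, e_z), the coefficients are exactly the components of curl F. Compute:
  ∂R/∂y - ∂Q/∂z = (0) - (0) = 0
  ∂P/∂z - ∂R/∂x = (0) - (0) = 0
  ∂Q/∂x - ∂P/∂y = (-4*x) - (-x) = -3*x.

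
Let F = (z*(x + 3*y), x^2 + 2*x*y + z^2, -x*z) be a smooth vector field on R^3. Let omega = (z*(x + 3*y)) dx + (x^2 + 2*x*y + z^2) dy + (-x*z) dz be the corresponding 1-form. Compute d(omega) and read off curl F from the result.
d(omega) = (-2*z) dy ∧ dz + (x + 3*y + z) dz ∧ dx + (2*x + 2*y - 3*z) dx ∧ dy; curl F = (-2*z, x + 3*y + z, 2*x + 2*y - 3*z)

d omega = sum_{i<j} (∂f_j/∂x_i - ∂f_i/∂x_j) dx_i ∧ dx_j. Under the identification (dy ∧ dz, dz ∧ dx, dx ∧ dy) ↔ (e_x, e_y, e_z), the coefficients are exactly the components of curl F. Compute:
  ∂R/∂y - ∂Q/∂z = (0) - (2*z) = -2*z
  ∂P/∂z - ∂R/∂x = (x + 3*y) - (-z) = x + 3*y + z
  ∂Q/∂x - ∂P/∂y = (2*x + 2*y) - (3*z) = 2*x + 2*y - 3*z.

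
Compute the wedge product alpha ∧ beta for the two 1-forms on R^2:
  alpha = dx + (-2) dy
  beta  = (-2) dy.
alpha ∧ beta = (-2) dx ∧ dy

Distribute the wedge, using dx_i ∧ dx_j = -dx_j ∧ dx_i and dx_i ∧ dx_i = 0. For each pair (i, j) with i < j, the coefficient of dx_i ∧ dx_j in alpha ∧ beta is (alpha_i * beta_j - alpha_j * beta_i). Collecting: alpha ∧ beta = (-2) dx ∧ dy.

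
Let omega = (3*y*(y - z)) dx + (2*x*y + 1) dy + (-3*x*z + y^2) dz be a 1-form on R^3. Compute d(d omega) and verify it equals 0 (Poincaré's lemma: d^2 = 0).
d(d omega) = 0

Step 1: d omega = sum_{i<j} (∂f_j/∂x_i - ∂f_i/∂x_j) dx_i ∧ dx_j:
  coeff of dx ∧ dy: -4*y + 3*z
  coeff of dx ∧ dz: 3*y - 3*z
  coeff of dy ∧ dz: 2*y
Step 2: Apply d again to each 2-form coefficient. The only possible 3-form in R^3 is dx ∧ dy ∧ dz, with coefficient
  ∂(coeff of dy∧dz)/∂x - ∂(coeff of dx∧dz)/∂y + ∂(coeff of dx∧dy)/∂z
  = ∂/∂x (2*y) - ∂/∂y (3*y - 3*z) + ∂/∂z (-4*y + 3*z).
Each of these terms simplifies to sums of mixed partials that cancel in pairs. The result is 0 (by equality of mixed partials for smooth functions — Schwarz / Clairaut).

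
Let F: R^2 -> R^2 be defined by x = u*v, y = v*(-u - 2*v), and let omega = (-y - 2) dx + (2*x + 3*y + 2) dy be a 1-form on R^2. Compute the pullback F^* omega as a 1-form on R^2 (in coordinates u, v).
F^* omega = (2*v*(u*v + 4*v^2 - 2)) du + (2*u^2*v + 12*u*v^2 - 4*u + 24*v^3 - 8*v) dv

Using F^*(f dg) = (f ∘ F) d(g ∘ F), substitute each coordinate x_i by F_i(u, v) in f_i, and replace dx_i by d F_i = (∂F_i/∂u) du + (∂F_i/∂v) dv.
  For the x component: f_1(F) = u*v + 2*v^2 - 2; d F_1 = (v) du + (u) dv
  For the y component: f_2(F) = -u*v - 6*v^2 + 2; d F_2 = (-v) du + (-u - 4*v) dv
Combining and collecting du, dv coefficients:
  coeff of du: 2*v*(u*v + 4*v^2 - 2)
  coeff of dv: 2*u^2*v + 12*u*v^2 - 4*u + 24*v^3 - 8*v
F^* omega = (2*v*(u*v + 4*v^2 - 2)) du + (2*u^2*v + 12*u*v^2 - 4*u + 24*v^3 - 8*v) dv.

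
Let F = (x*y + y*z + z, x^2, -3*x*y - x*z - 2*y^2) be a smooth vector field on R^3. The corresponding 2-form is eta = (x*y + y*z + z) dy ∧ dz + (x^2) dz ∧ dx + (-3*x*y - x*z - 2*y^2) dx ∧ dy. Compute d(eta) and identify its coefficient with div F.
d(eta) = (-x + y) dx ∧ dy ∧ dz; div F = -x + y

For a 2-form in R^3 of the form above, applying d gives a 3-form with coefficient ∂P/∂x + ∂Q/∂y + ∂R/∂z:
  ∂P/∂x = y
  ∂Q/∂y = 0
  ∂R/∂z = -x
Sum = -x + y, which is exactly div F.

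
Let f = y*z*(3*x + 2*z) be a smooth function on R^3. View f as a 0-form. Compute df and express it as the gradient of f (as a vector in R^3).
df = (3*y*z) dx + (z*(3*x + 2*z)) dy + (y*(3*x + 4*z)) dz; grad f = (3*y*z, z*(3*x + 2*z), y*(3*x + 4*z))

For a 0-form f, d f = (∂f/∂x) dx + (∂f/∂y) dy + (∂f/∂z) dz. The components of the vector representation are exactly the entries of grad f in Cartesian coordinates:
  ∂f/∂x = 3*y*z
  ∂f/∂y = z*(3*x + 2*z)
  ∂f/∂z = y*(3*x + 4*z).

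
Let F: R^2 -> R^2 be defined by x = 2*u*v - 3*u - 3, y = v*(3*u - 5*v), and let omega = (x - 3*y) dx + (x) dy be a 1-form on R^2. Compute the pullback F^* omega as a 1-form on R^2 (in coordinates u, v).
F^* omega = (-8*u*v^2 + 6*u*v + 9*u + 30*v^3 - 45*v^2 - 15*v + 9) du + (-8*u^2*v - 15*u^2 + 10*u*v^2 + 30*u*v - 15*u + 30*v) dv

Using F^*(f dg) = (f ∘ F) d(g ∘ F), substitute each coordinate x_i by F_i(u, v) in f_i, and replace dx_i by d F_i = (∂F_i/∂u) du + (∂F_i/∂v) dv.
  For the x component: f_1(F) = -7*u*v - 3*u + 15*v^2 - 3; d F_1 = (2*v - 3) du + (2*u) dv
  For the y component: f_2(F) = 2*u*v - 3*u - 3; d F_2 = (3*v) du + (3*u - 10*v) dv
Combining and collecting du, dv coefficients:
  coeff of du: -8*u*v^2 + 6*u*v + 9*u + 30*v^3 - 45*v^2 - 15*v + 9
  coeff of dv: -8*u^2*v - 15*u^2 + 10*u*v^2 + 30*u*v - 15*u + 30*v
F^* omega = (-8*u*v^2 + 6*u*v + 9*u + 30*v^3 - 45*v^2 - 15*v + 9) du + (-8*u^2*v - 15*u^2 + 10*u*v^2 + 30*u*v - 15*u + 30*v) dv.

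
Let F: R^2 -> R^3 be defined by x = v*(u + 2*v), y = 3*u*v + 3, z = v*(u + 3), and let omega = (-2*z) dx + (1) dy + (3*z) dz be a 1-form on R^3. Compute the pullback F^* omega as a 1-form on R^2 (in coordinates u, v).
F^* omega = (v*(u*v + 3*v + 3)) du + (u^2*v - 8*u*v^2 + 12*u*v + 3*u - 24*v^2 + 27*v) dv

Using F^*(f dg) = (f ∘ F) d(g ∘ F), substitute each coordinate x_i by F_i(u, v) in f_i, and replace dx_i by d F_i = (∂F_i/∂u) du + (∂F_i/∂v) dv.
  For the x component: f_1(F) = 2*v*(-u - 3); d F_1 = (v) du + (u + 4*v) dv
  For the y component: f_2(F) = 1; d F_2 = (3*v) du + (3*u) dv
  For the z component: f_3(F) = 3*v*(u + 3); d F_3 = (v) du + (u + 3) dv
Combining and collecting du, dv coefficients:
  coeff of du: v*(u*v + 3*v + 3)
  coeff of dv: u^2*v - 8*u*v^2 + 12*u*v + 3*u - 24*v^2 + 27*v
F^* omega = (v*(u*v + 3*v + 3)) du + (u^2*v - 8*u*v^2 + 12*u*v + 3*u - 24*v^2 + 27*v) dv.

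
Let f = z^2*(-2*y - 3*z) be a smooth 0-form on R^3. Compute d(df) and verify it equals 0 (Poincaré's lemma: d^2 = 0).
d(df) = 0

Step 1: df = sum_i (∂f/∂x_i) dx_i = (0) dx + (-2*z^2) dy + (z*(-4*y - 9*z)) dz.
Step 2: Apply d again. Using the 1-form formula, the coefficient of dx ∧ dy in d(df) is ∂^2 f/∂x ∂y - ∂^2 f/∂y ∂x = (0) - (0) = 0 (equality of mixed partials for smooth f).
Similarly for dx ∧ dz and dy ∧ dz — all coefficients vanish. So d(df) = 0.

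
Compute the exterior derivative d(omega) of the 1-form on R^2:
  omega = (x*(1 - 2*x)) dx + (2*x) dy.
d(omega) = (2) dx ∧ dy

For a 1-form omega = sum_i f_i dx_i, the exterior derivative is
  d(omega) = sum_{i < j} (∂f_j/∂x_i - ∂f_i/∂x_j) dx_i ∧ dx_j.
  coefficient of dx ∧ dy: ∂f_2/∂x - ∂f_1/∂y = ∂(2*x)/∂x - ∂(x*(1 - 2*x))/∂y = 2
Assembling: d(omega) = (2) dx ∧ dy.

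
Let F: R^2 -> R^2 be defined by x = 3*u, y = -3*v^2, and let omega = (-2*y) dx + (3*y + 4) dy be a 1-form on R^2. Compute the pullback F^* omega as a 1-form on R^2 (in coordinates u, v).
F^* omega = (18*v^2) du + (54*v^3 - 24*v) dv

Using F^*(f dg) = (f ∘ F) d(g ∘ F), substitute each coordinate x_i by F_i(u, v) in f_i, and replace dx_i by d F_i = (∂F_i/∂u) du + (∂F_i/∂v) dv.
  For the x component: f_1(F) = 6*v^2; d F_1 = (3) du + (0) dv
  For the y component: f_2(F) = 4 - 9*v^2; d F_2 = (0) du + (-6*v) dv
Combining and collecting du, dv coefficients:
  coeff of du: 18*v^2
  coeff of dv: 54*v^3 - 24*v
F^* omega = (18*v^2) du + (54*v^3 - 24*v) dv.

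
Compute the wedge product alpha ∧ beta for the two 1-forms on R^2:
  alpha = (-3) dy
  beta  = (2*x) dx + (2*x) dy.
alpha ∧ beta = (6*x) dx ∧ dy

Distribute the wedge, using dx_i ∧ dx_j = -dx_j ∧ dx_i and dx_i ∧ dx_i = 0. For each pair (i, j) with i < j, the coefficient of dx_i ∧ dx_j in alpha ∧ beta is (alpha_i * beta_j - alpha_j * beta_i). Collecting: alpha ∧ beta = (6*x) dx ∧ dy.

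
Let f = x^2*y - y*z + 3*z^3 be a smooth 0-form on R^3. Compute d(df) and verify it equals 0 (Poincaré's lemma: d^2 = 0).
d(df) = 0

Step 1: df = sum_i (∂f/∂x_i) dx_i = (2*x*y) dx + (x^2 - z) dy + (-y + 9*z^2) dz.
Step 2: Apply d again. Using the 1-form formula, the coefficient of dx ∧ dy in d(df) is ∂^2 f/∂x ∂y - ∂^2 f/∂y ∂x = (2*x) - (2*x) = 0 (equality of mixed partials for smooth f).
Similarly for dx ∧ dz and dy ∧ dz — all coefficients vanish. So d(df) = 0.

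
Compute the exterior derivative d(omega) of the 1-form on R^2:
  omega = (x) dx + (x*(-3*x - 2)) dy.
d(omega) = (-6*x - 2) dx ∧ dy

For a 1-form omega = sum_i f_i dx_i, the exterior derivative is
  d(omega) = sum_{i < j} (∂f_j/∂x_i - ∂f_i/∂x_j) dx_i ∧ dx_j.
  coefficient of dx ∧ dy: ∂f_2/∂x - ∂f_1/∂y = ∂(x*(-3*x - 2))/∂x - ∂(x)/∂y = -6*x - 2
Assembling: d(omega) = (-6*x - 2) dx ∧ dy.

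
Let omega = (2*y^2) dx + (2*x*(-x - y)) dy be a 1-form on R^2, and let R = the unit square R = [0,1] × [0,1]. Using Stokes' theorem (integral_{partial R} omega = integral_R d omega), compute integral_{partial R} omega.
integral_(partial R) omega = -5

Stokes: integral_partial_R omega = integral_R d omega with d omega = (∂Q/∂x - ∂P/∂y) dx ∧ dy.
  ∂Q/∂x = -4*x - 2*y
  ∂P/∂y = 4*y
  integrand = ∂Q/∂x - ∂P/∂y = -4*x - 6*y.
Integrating over R: integral_0^1 integral_0^1 (-4*x - 6*y) dx dy = -5.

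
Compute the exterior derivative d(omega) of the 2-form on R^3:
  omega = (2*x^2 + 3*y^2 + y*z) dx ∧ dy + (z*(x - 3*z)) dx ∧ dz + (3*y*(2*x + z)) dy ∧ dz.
d(omega) = (7*y) dx ∧ dy ∧ dz

For a 2-form omega = sum_{i<j} g_{ij} dx_i ∧ dx_j, the exterior derivative is
  d(omega) = sum_{i<j} d(g_{ij}) ∧ dx_i ∧ dx_j = sum_{i<j, k} (∂g_{ij}/∂x_k) dx_k ∧ dx_i ∧ dx_j.
Expand each term, using dx_k ∧ dx_i ∧ dx_j = sgn(permutation) dx_{(a)} ∧ dx_{(b)} ∧ dx_{(c)} with (a < b < c) sorted:
  d(2*x^2 + 3*y^2 + y*z) includes (∂/∂z)(2*x^2 + 3*y^2 + y*z) dz = (y) dz, which multiplied by dx ∧ dy gives (y) dx ∧ dy ∧ dz
  d(3*y*(2*x + z)) includes (∂/∂x)(3*y*(2*x + z)) dx = (6*y) dx, which multiplied by dy ∧ dz gives (6*y) dx ∧ dy ∧ dz
Collecting like 3-forms: d(omega) = (7*y) dx ∧ dy ∧ dz.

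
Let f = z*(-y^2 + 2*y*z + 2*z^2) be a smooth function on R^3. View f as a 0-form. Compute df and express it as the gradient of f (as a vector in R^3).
df = (0) dx + (2*z*(-y + z)) dy + (-y^2 + 4*y*z + 6*z^2) dz; grad f = (0, 2*z*(-y + z), -y^2 + 4*y*z + 6*z^2)

For a 0-form f, d f = (∂f/∂x) dx + (∂f/∂y) dy + (∂f/∂z) dz. The components of the vector representation are exactly the entries of grad f in Cartesian coordinates:
  ∂f/∂x = 0
  ∂f/∂y = 2*z*(-y + z)
  ∂f/∂z = -y^2 + 4*y*z + 6*z^2.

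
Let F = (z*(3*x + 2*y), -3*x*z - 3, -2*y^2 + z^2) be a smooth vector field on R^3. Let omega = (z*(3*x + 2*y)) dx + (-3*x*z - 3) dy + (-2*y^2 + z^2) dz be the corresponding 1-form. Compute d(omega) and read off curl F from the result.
d(omega) = (3*x - 4*y) dy ∧ dz + (3*x + 2*y) dz ∧ dx + (-5*z) dx ∧ dy; curl F = (3*x - 4*y, 3*x + 2*y, -5*z)

d omega = sum_{i<j} (∂f_j/∂x_i - ∂f_i/∂x_j) dx_i ∧ dx_j. Under the identification (dy ∧ dz, dz ∧ dx, dx ∧ dy) ↔ (e_x, e_y, e_z), the coefficients are exactly the components of curl F. Compute:
  ∂R/∂y - ∂Q/∂z = (-4*y) - (-3*x) = 3*x - 4*y
  ∂P/∂z - ∂R/∂x = (3*x + 2*y) - (0) = 3*x + 2*y
  ∂Q/∂x - ∂P/∂y = (-3*z) - (2*z) = -5*z.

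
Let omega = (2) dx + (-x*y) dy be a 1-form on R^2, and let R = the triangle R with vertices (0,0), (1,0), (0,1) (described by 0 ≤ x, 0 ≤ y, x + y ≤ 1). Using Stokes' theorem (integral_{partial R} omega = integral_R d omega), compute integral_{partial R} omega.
integral_(partial R) omega = -1/6

Stokes: integral_partial_R omega = integral_R d omega with d omega = (∂Q/∂x - ∂P/∂y) dx ∧ dy.
  ∂Q/∂x = -y
  ∂P/∂y = 0
  integrand = ∂Q/∂x - ∂P/∂y = -y.
Integrating over R: integral_0^1 integral_0^{1-x} (-y) dy dx = -1/6.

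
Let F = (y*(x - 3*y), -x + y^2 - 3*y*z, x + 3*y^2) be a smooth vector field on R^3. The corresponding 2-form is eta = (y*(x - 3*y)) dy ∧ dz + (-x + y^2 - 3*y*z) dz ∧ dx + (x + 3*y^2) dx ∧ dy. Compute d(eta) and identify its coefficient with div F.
d(eta) = (3*y - 3*z) dx ∧ dy ∧ dz; div F = 3*y - 3*z

For a 2-form in R^3 of the form above, applying d gives a 3-form with coefficient ∂P/∂x + ∂Q/∂y + ∂R/∂z:
  ∂P/∂x = y
  ∂Q/∂y = 2*y - 3*z
  ∂R/∂z = 0
Sum = 3*y - 3*z, which is exactly div F.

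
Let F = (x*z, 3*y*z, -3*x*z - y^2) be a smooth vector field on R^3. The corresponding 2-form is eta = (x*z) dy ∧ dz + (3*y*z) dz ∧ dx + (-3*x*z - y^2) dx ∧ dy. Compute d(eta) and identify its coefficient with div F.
d(eta) = (-3*x + 4*z) dx ∧ dy ∧ dz; div F = -3*x + 4*z

For a 2-form in R^3 of the form above, applying d gives a 3-form with coefficient ∂P/∂x + ∂Q/∂y + ∂R/∂z:
  ∂P/∂x = z
  ∂Q/∂y = 3*z
  ∂R/∂z = -3*x
Sum = -3*x + 4*z, which is exactly div F.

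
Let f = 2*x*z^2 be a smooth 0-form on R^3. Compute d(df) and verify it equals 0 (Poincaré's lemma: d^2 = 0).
d(df) = 0

Step 1: df = sum_i (∂f/∂x_i) dx_i = (2*z^2) dx + (0) dy + (4*x*z) dz.
Step 2: Apply d again. Using the 1-form formula, the coefficient of dx ∧ dy in d(df) is ∂^2 f/∂x ∂y - ∂^2 f/∂y ∂x = (0) - (0) = 0 (equality of mixed partials for smooth f).
Similarly for dx ∧ dz and dy ∧ dz — all coefficients vanish. So d(df) = 0.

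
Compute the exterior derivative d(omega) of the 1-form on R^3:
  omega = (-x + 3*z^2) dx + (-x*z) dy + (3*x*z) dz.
d(omega) = (-z) dx ∧ dy + (-3*z) dx ∧ dz + (x) dy ∧ dz

For a 1-form omega = sum_i f_i dx_i, the exterior derivative is
  d(omega) = sum_{i < j} (∂f_j/∂x_i - ∂f_i/∂x_j) dx_i ∧ dx_j.
  coefficient of dx ∧ dy: ∂f_2/∂x - ∂f_1/∂y = ∂(-x*z)/∂x - ∂(-x + 3*z^2)/∂y = -z
  coefficient of dx ∧ dz: ∂f_3/∂x - ∂f_1/∂z = ∂(3*x*z)/∂x - ∂(-x + 3*z^2)/∂z = -3*z
  coefficient of dy ∧ dz: ∂f_3/∂y - ∂f_2/∂z = ∂(3*x*z)/∂y - ∂(-x*z)/∂z = x
Assembling: d(omega) = (-z) dx ∧ dy + (-3*z) dx ∧ dz + (x) dy ∧ dz.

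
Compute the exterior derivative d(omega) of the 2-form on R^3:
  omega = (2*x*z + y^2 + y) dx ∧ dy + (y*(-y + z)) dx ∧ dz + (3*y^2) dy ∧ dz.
d(omega) = (2*x + 2*y - z) dx ∧ dy ∧ dz

For a 2-form omega = sum_{i<j} g_{ij} dx_i ∧ dx_j, the exterior derivative is
  d(omega) = sum_{i<j} d(g_{ij}) ∧ dx_i ∧ dx_j = sum_{i<j, k} (∂g_{ij}/∂x_k) dx_k ∧ dx_i ∧ dx_j.
Expand each term, using dx_k ∧ dx_i ∧ dx_j = sgn(permutation) dx_{(a)} ∧ dx_{(b)} ∧ dx_{(c)} with (a < b < c) sorted:
  d(2*x*z + y^2 + y) includes (∂/∂z)(2*x*z + y^2 + y) dz = (2*x) dz, which multiplied by dx ∧ dy gives (2*x) dx ∧ dy ∧ dz
  d(y*(-y + z)) includes (∂/∂y)(y*(-y + z)) dy = (-2*y + z) dy, which multiplied by dx ∧ dz gives (2*y - z) dx ∧ dy ∧ dz
Collecting like 3-forms: d(omega) = (2*x + 2*y - z) dx ∧ dy ∧ dz.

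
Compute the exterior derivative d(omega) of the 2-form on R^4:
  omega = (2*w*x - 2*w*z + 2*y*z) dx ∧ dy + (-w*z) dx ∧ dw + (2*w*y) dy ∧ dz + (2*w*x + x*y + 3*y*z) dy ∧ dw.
d(omega) = (-2*w + 2*y) dx ∧ dy ∧ dz + (2*w + 2*x + y - 2*z) dx ∧ dy ∧ dw + (w) dx ∧ dz ∧ dw + (-y) dy ∧ dz ∧ dw

For a 2-form omega = sum_{i<j} g_{ij} dx_i ∧ dx_j, the exterior derivative is
  d(omega) = sum_{i<j} d(g_{ij}) ∧ dx_i ∧ dx_j = sum_{i<j, k} (∂g_{ij}/∂x_k) dx_k ∧ dx_i ∧ dx_j.
Expand each term, using dx_k ∧ dx_i ∧ dx_j = sgn(permutation) dx_{(a)} ∧ dx_{(b)} ∧ dx_{(c)} with (a < b < c) sorted:
  d(2*w*x - 2*w*z + 2*y*z) includes (∂/∂z)(2*w*x - 2*w*z + 2*y*z) dz = (-2*w + 2*y) dz, which multiplied by dx ∧ dy gives (-2*w + 2*y) dx ∧ dy ∧ dz
  d(2*w*x - 2*w*z + 2*y*z) includes (∂/∂w)(2*w*x - 2*w*z + 2*y*z) dw = (2*x - 2*z) dw, which multiplied by dx ∧ dy gives (2*x - 2*z) dx ∧ dy ∧ dw
  d(-w*z) includes (∂/∂z)(-w*z) dz = (-w) dz, which multiplied by dx ∧ dw gives (w) dx ∧ dz ∧ dw
  d(2*w*y) includes (∂/∂w)(2*w*y) dw = (2*y) dw, which multiplied by dy ∧ dz gives (2*y) dy ∧ dz ∧ dw
  d(2*w*x + x*y + 3*y*z) includes (∂/∂x)(2*w*x + x*y + 3*y*z) dx = (2*w + y) dx, which multiplied by dy ∧ dw gives (2*w + y) dx ∧ dy ∧ dw
  d(2*w*x + x*y + 3*y*z) includes (∂/∂z)(2*w*x + x*y + 3*y*z) dz = (3*y) dz, which multiplied by dy ∧ dw gives (-3*y) dy ∧ dz ∧ dw
Collecting like 3-forms: d(omega) = (-2*w + 2*y) dx ∧ dy ∧ dz + (2*w + 2*x + y - 2*z) dx ∧ dy ∧ dw + (w) dx ∧ dz ∧ dw + (-y) dy ∧ dz ∧ dw.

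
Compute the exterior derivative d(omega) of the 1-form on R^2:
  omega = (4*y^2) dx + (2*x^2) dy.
d(omega) = (4*x - 8*y) dx ∧ dy

For a 1-form omega = sum_i f_i dx_i, the exterior derivative is
  d(omega) = sum_{i < j} (∂f_j/∂x_i - ∂f_i/∂x_j) dx_i ∧ dx_j.
  coefficient of dx ∧ dy: ∂f_2/∂x - ∂f_1/∂y = ∂(2*x^2)/∂x - ∂(4*y^2)/∂y = 4*x - 8*y
Assembling: d(omega) = (4*x - 8*y) dx ∧ dy.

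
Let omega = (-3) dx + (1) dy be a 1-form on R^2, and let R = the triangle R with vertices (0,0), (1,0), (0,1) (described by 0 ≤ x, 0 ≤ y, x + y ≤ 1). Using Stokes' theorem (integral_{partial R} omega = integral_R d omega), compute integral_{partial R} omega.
integral_(partial R) omega = 0

Stokes: integral_partial_R omega = integral_R d omega with d omega = (∂Q/∂x - ∂P/∂y) dx ∧ dy.
  ∂Q/∂x = 0
  ∂P/∂y = 0
  integrand = ∂Q/∂x - ∂P/∂y = 0.
Integrating over R: integral_0^1 integral_0^{1-x} (0) dy dx = 0.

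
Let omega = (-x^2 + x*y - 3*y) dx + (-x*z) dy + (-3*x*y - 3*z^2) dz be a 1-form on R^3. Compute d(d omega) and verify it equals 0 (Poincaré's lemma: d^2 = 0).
d(d omega) = 0

Step 1: d omega = sum_{i<j} (∂f_j/∂x_i - ∂f_i/∂x_j) dx_i ∧ dx_j:
  coeff of dx ∧ dy: -x - z + 3
  coeff of dx ∧ dz: -3*y
  coeff of dy ∧ dz: -2*x
Step 2: Apply d again to each 2-form coefficient. The only possible 3-form in R^3 is dx ∧ dy ∧ dz, with coefficient
  ∂(coeff of dy∧dz)/∂x - ∂(coeff of dx∧dz)/∂y + ∂(coeff of dx∧dy)/∂z
  = ∂/∂x (-2*x) - ∂/∂y (-3*y) + ∂/∂z (-x - z + 3).
Each of these terms simplifies to sums of mixed partials that cancel in pairs. The result is 0 (by equality of mixed partials for smooth functions — Schwarz / Clairaut).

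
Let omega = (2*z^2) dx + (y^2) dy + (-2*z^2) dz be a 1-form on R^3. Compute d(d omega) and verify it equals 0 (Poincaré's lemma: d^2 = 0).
d(d omega) = 0

Step 1: d omega = sum_{i<j} (∂f_j/∂x_i - ∂f_i/∂x_j) dx_i ∧ dx_j:
  coeff of dx ∧ dy: 0
  coeff of dx ∧ dz: -4*z
  coeff of dy ∧ dz: 0
Step 2: Apply d again to each 2-form coefficient. The only possible 3-form in R^3 is dx ∧ dy ∧ dz, with coefficient
  ∂(coeff of dy∧dz)/∂x - ∂(coeff of dx∧dz)/∂y + ∂(coeff of dx∧dy)/∂z
  = ∂/∂x (0) - ∂/∂y (-4*z) + ∂/∂z (0).
Each of these terms simplifies to sums of mixed partials that cancel in pairs. The result is 0 (by equality of mixed partials for smooth functions — Schwarz / Clairaut).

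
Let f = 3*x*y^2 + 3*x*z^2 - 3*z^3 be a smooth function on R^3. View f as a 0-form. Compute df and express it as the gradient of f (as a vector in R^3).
df = (3*y^2 + 3*z^2) dx + (6*x*y) dy + (3*z*(2*x - 3*z)) dz; grad f = (3*y^2 + 3*z^2, 6*x*y, 3*z*(2*x - 3*z))

For a 0-form f, d f = (∂f/∂x) dx + (∂f/∂y) dy + (∂f/∂z) dz. The components of the vector representation are exactly the entries of grad f in Cartesian coordinates:
  ∂f/∂x = 3*y^2 + 3*z^2
  ∂f/∂y = 6*x*y
  ∂f/∂z = 3*z*(2*x - 3*z).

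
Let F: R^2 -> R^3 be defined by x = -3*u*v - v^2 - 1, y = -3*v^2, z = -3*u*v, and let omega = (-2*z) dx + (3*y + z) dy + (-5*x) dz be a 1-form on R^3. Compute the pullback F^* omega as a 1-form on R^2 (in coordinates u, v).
F^* omega = (3*v*(-21*u*v - 5*v^2 - 5)) du + (-63*u^2*v - 9*u*v^2 - 15*u + 54*v^3) dv

Using F^*(f dg) = (f ∘ F) d(g ∘ F), substitute each coordinate x_i by F_i(u, v) in f_i, and replace dx_i by d F_i = (∂F_i/∂u) du + (∂F_i/∂v) dv.
  For the x component: f_1(F) = 6*u*v; d F_1 = (-3*v) du + (-3*u - 2*v) dv
  For the y component: f_2(F) = 3*v*(-u - 3*v); d F_2 = (0) du + (-6*v) dv
  For the z component: f_3(F) = 15*u*v + 5*v^2 + 5; d F_3 = (-3*v) du + (-3*u) dv
Combining and collecting du, dv coefficients:
  coeff of du: 3*v*(-21*u*v - 5*v^2 - 5)
  coeff of dv: -63*u^2*v - 9*u*v^2 - 15*u + 54*v^3
F^* omega = (3*v*(-21*u*v - 5*v^2 - 5)) du + (-63*u^2*v - 9*u*v^2 - 15*u + 54*v^3) dv.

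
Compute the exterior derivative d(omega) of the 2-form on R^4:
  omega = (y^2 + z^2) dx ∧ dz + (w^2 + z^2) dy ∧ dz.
d(omega) = (-2*y) dx ∧ dy ∧ dz + (2*w) dy ∧ dz ∧ dw

For a 2-form omega = sum_{i<j} g_{ij} dx_i ∧ dx_j, the exterior derivative is
  d(omega) = sum_{i<j} d(g_{ij}) ∧ dx_i ∧ dx_j = sum_{i<j, k} (∂g_{ij}/∂x_k) dx_k ∧ dx_i ∧ dx_j.
Expand each term, using dx_k ∧ dx_i ∧ dx_j = sgn(permutation) dx_{(a)} ∧ dx_{(b)} ∧ dx_{(c)} with (a < b < c) sorted:
  d(y^2 + z^2) includes (∂/∂y)(y^2 + z^2) dy = (2*y) dy, which multiplied by dx ∧ dz gives (-2*y) dx ∧ dy ∧ dz
  d(w^2 + z^2) includes (∂/∂w)(w^2 + z^2) dw = (2*w) dw, which multiplied by dy ∧ dz gives (2*w) dy ∧ dz ∧ dw
Collecting like 3-forms: d(omega) = (-2*y) dx ∧ dy ∧ dz + (2*w) dy ∧ dz ∧ dw.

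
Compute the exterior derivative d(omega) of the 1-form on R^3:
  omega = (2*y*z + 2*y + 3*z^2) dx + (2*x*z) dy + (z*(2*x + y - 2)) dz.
d(omega) = (-2) dx ∧ dy + (-2*y - 4*z) dx ∧ dz + (-2*x + z) dy ∧ dz

For a 1-form omega = sum_i f_i dx_i, the exterior derivative is
  d(omega) = sum_{i < j} (∂f_j/∂x_i - ∂f_i/∂x_j) dx_i ∧ dx_j.
  coefficient of dx ∧ dy: ∂f_2/∂x - ∂f_1/∂y = ∂(2*x*z)/∂x - ∂(2*y*z + 2*y + 3*z^2)/∂y = -2
  coefficient of dx ∧ dz: ∂f_3/∂x - ∂f_1/∂z = ∂(z*(2*x + y - 2))/∂x - ∂(2*y*z + 2*y + 3*z^2)/∂z = -2*y - 4*z
  coefficient of dy ∧ dz: ∂f_3/∂y - ∂f_2/∂z = ∂(z*(2*x + y - 2))/∂y - ∂(2*x*z)/∂z = -2*x + z
Assembling: d(omega) = (-2) dx ∧ dy + (-2*y - 4*z) dx ∧ dz + (-2*x + z) dy ∧ dz.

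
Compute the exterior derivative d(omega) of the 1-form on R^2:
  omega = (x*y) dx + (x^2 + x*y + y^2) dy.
d(omega) = (x + y) dx ∧ dy

For a 1-form omega = sum_i f_i dx_i, the exterior derivative is
  d(omega) = sum_{i < j} (∂f_j/∂x_i - ∂f_i/∂x_j) dx_i ∧ dx_j.
  coefficient of dx ∧ dy: ∂f_2/∂x - ∂f_1/∂y = ∂(x^2 + x*y + y^2)/∂x - ∂(x*y)/∂y = x + y
Assembling: d(omega) = (x + y) dx ∧ dy.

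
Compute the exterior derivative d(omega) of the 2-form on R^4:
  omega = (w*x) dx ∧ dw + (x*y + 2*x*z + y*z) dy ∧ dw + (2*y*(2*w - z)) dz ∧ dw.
d(omega) = (y + 2*z) dx ∧ dy ∧ dw + (4*w - 2*x - y - 2*z) dy ∧ dz ∧ dw

For a 2-form omega = sum_{i<j} g_{ij} dx_i ∧ dx_j, the exterior derivative is
  d(omega) = sum_{i<j} d(g_{ij}) ∧ dx_i ∧ dx_j = sum_{i<j, k} (∂g_{ij}/∂x_k) dx_k ∧ dx_i ∧ dx_j.
Expand each term, using dx_k ∧ dx_i ∧ dx_j = sgn(permutation) dx_{(a)} ∧ dx_{(b)} ∧ dx_{(c)} with (a < b < c) sorted:
  d(x*y + 2*x*z + y*z) includes (∂/∂x)(x*y + 2*x*z + y*z) dx = (y + 2*z) dx, which multiplied by dy ∧ dw gives (y + 2*z) dx ∧ dy ∧ dw
  d(x*y + 2*x*z + y*z) includes (∂/∂z)(x*y + 2*x*z + y*z) dz = (2*x + y) dz, which multiplied by dy ∧ dw gives (-2*x - y) dy ∧ dz ∧ dw
  d(2*y*(2*w - z)) includes (∂/∂y)(2*y*(2*w - z)) dy = (4*w - 2*z) dy, which multiplied by dz ∧ dw gives (4*w - 2*z) dy ∧ dz ∧ dw
Collecting like 3-forms: d(omega) = (y + 2*z) dx ∧ dy ∧ dw + (4*w - 2*x - y - 2*z) dy ∧ dz ∧ dw.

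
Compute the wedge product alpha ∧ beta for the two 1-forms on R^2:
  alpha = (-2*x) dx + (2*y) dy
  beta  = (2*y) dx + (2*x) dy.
alpha ∧ beta = (-4*x^2 - 4*y^2) dx ∧ dy

Distribute the wedge, using dx_i ∧ dx_j = -dx_j ∧ dx_i and dx_i ∧ dx_i = 0. For each pair (i, j) with i < j, the coefficient of dx_i ∧ dx_j in alpha ∧ beta is (alpha_i * beta_j - alpha_j * beta_i). Collecting: alpha ∧ beta = (-4*x^2 - 4*y^2) dx ∧ dy.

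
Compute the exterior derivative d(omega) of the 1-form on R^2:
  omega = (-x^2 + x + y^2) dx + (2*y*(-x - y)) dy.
d(omega) = (-4*y) dx ∧ dy

For a 1-form omega = sum_i f_i dx_i, the exterior derivative is
  d(omega) = sum_{i < j} (∂f_j/∂x_i - ∂f_i/∂x_j) dx_i ∧ dx_j.
  coefficient of dx ∧ dy: ∂f_2/∂x - ∂f_1/∂y = ∂(2*y*(-x - y))/∂x - ∂(-x^2 + x + y^2)/∂y = -4*y
Assembling: d(omega) = (-4*y) dx ∧ dy.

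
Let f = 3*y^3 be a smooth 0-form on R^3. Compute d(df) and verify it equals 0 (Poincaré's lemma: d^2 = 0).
d(df) = 0

Step 1: df = sum_i (∂f/∂x_i) dx_i = (0) dx + (9*y^2) dy + (0) dz.
Step 2: Apply d again. Using the 1-form formula, the coefficient of dx ∧ dy in d(df) is ∂^2 f/∂x ∂y - ∂^2 f/∂y ∂x = (0) - (0) = 0 (equality of mixed partials for smooth f).
Similarly for dx ∧ dz and dy ∧ dz — all coefficients vanish. So d(df) = 0.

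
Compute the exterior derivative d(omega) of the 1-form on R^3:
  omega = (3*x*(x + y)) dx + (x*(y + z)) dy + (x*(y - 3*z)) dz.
d(omega) = (-3*x + y + z) dx ∧ dy + (y - 3*z) dx ∧ dz

For a 1-form omega = sum_i f_i dx_i, the exterior derivative is
  d(omega) = sum_{i < j} (∂f_j/∂x_i - ∂f_i/∂x_j) dx_i ∧ dx_j.
  coefficient of dx ∧ dy: ∂f_2/∂x - ∂f_1/∂y = ∂(x*(y + z))/∂x - ∂(3*x*(x + y))/∂y = -3*x + y + z
  coefficient of dx ∧ dz: ∂f_3/∂x - ∂f_1/∂z = ∂(x*(y - 3*z))/∂x - ∂(3*x*(x + y))/∂z = y - 3*z
Assembling: d(omega) = (-3*x + y + z) dx ∧ dy + (y - 3*z) dx ∧ dz.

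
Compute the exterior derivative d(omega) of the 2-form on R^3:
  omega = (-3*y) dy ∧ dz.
d(omega) = 0

For a 2-form omega = sum_{i<j} g_{ij} dx_i ∧ dx_j, the exterior derivative is
  d(omega) = sum_{i<j} d(g_{ij}) ∧ dx_i ∧ dx_j = sum_{i<j, k} (∂g_{ij}/∂x_k) dx_k ∧ dx_i ∧ dx_j.
Expand each term, using dx_k ∧ dx_i ∧ dx_j = sgn(permutation) dx_{(a)} ∧ dx_{(b)} ∧ dx_{(c)} with (a < b < c) sorted:

Collecting like 3-forms: d(omega) = 0.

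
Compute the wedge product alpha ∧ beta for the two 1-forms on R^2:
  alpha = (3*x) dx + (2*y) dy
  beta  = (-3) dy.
alpha ∧ beta = (-9*x) dx ∧ dy

Distribute the wedge, using dx_i ∧ dx_j = -dx_j ∧ dx_i and dx_i ∧ dx_i = 0. For each pair (i, j) with i < j, the coefficient of dx_i ∧ dx_j in alpha ∧ beta is (alpha_i * beta_j - alpha_j * beta_i). Collecting: alpha ∧ beta = (-9*x) dx ∧ dy.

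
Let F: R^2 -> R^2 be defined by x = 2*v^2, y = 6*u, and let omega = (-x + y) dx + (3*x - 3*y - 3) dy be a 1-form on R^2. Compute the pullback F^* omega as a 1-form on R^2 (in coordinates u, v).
F^* omega = (-108*u + 36*v^2 - 18) du + (8*v*(3*u - v^2)) dv

Using F^*(f dg) = (f ∘ F) d(g ∘ F), substitute each coordinate x_i by F_i(u, v) in f_i, and replace dx_i by d F_i = (∂F_i/∂u) du + (∂F_i/∂v) dv.
  For the x component: f_1(F) = 6*u - 2*v^2; d F_1 = (0) du + (4*v) dv
  For the y component: f_2(F) = -18*u + 6*v^2 - 3; d F_2 = (6) du + (0) dv
Combining and collecting du, dv coefficients:
  coeff of du: -108*u + 36*v^2 - 18
  coeff of dv: 8*v*(3*u - v^2)
F^* omega = (-108*u + 36*v^2 - 18) du + (8*v*(3*u - v^2)) dv.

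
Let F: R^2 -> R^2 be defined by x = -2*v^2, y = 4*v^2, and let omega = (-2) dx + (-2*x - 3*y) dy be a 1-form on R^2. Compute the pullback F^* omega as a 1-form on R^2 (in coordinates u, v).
F^* omega = (-64*v^3 + 8*v) dv

Using F^*(f dg) = (f ∘ F) d(g ∘ F), substitute each coordinate x_i by F_i(u, v) in f_i, and replace dx_i by d F_i = (∂F_i/∂u) du + (∂F_i/∂v) dv.
  For the x component: f_1(F) = -2; d F_1 = (0) du + (-4*v) dv
  For the y component: f_2(F) = -8*v^2; d F_2 = (0) du + (8*v) dv
Combining and collecting du, dv coefficients:
  coeff of du: 0
  coeff of dv: -64*v^3 + 8*v
F^* omega = (-64*v^3 + 8*v) dv.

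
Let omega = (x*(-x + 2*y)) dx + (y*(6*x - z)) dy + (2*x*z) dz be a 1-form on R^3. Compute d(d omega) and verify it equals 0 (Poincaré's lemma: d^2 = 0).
d(d omega) = 0

Step 1: d omega = sum_{i<j} (∂f_j/∂x_i - ∂f_i/∂x_j) dx_i ∧ dx_j:
  coeff of dx ∧ dy: -2*x + 6*y
  coeff of dx ∧ dz: 2*z
  coeff of dy ∧ dz: y
Step 2: Apply d again to each 2-form coefficient. The only possible 3-form in R^3 is dx ∧ dy ∧ dz, with coefficient
  ∂(coeff of dy∧dz)/∂x - ∂(coeff of dx∧dz)/∂y + ∂(coeff of dx∧dy)/∂z
  = ∂/∂x (y) - ∂/∂y (2*z) + ∂/∂z (-2*x + 6*y).
Each of these terms simplifies to sums of mixed partials that cancel in pairs. The result is 0 (by equality of mixed partials for smooth functions — Schwarz / Clairaut).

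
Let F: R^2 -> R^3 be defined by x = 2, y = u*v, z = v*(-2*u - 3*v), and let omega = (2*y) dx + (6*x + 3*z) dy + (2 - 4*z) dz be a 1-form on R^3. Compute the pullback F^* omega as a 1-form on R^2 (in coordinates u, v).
F^* omega = (v*(-22*u*v - 33*v^2 + 8)) du + (-22*u^2*v - 81*u*v^2 + 8*u - 72*v^3 - 12*v) dv

Using F^*(f dg) = (f ∘ F) d(g ∘ F), substitute each coordinate x_i by F_i(u, v) in f_i, and replace dx_i by d F_i = (∂F_i/∂u) du + (∂F_i/∂v) dv.
  For the x component: f_1(F) = 2*u*v; d F_1 = (0) du + (0) dv
  For the y component: f_2(F) = -6*u*v - 9*v^2 + 12; d F_2 = (v) du + (u) dv
  For the z component: f_3(F) = 8*u*v + 12*v^2 + 2; d F_3 = (-2*v) du + (-2*u - 6*v) dv
Combining and collecting du, dv coefficients:
  coeff of du: v*(-22*u*v - 33*v^2 + 8)
  coeff of dv: -22*u^2*v - 81*u*v^2 + 8*u - 72*v^3 - 12*v
F^* omega = (v*(-22*u*v - 33*v^2 + 8)) du + (-22*u^2*v - 81*u*v^2 + 8*u - 72*v^3 - 12*v) dv.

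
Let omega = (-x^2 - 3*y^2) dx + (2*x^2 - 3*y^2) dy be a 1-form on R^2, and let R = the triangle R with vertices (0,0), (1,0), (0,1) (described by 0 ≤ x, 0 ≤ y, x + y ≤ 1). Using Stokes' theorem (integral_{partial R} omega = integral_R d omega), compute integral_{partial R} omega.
integral_(partial R) omega = 5/3

Stokes: integral_partial_R omega = integral_R d omega with d omega = (∂Q/∂x - ∂P/∂y) dx ∧ dy.
  ∂Q/∂x = 4*x
  ∂P/∂y = -6*y
  integrand = ∂Q/∂x - ∂P/∂y = 4*x + 6*y.
Integrating over R: integral_0^1 integral_0^{1-x} (4*x + 6*y) dy dx = 5/3.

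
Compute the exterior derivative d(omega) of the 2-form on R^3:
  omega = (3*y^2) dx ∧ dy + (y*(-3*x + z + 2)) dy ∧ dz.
d(omega) = (-3*y) dx ∧ dy ∧ dz

For a 2-form omega = sum_{i<j} g_{ij} dx_i ∧ dx_j, the exterior derivative is
  d(omega) = sum_{i<j} d(g_{ij}) ∧ dx_i ∧ dx_j = sum_{i<j, k} (∂g_{ij}/∂x_k) dx_k ∧ dx_i ∧ dx_j.
Expand each term, using dx_k ∧ dx_i ∧ dx_j = sgn(permutation) dx_{(a)} ∧ dx_{(b)} ∧ dx_{(c)} with (a < b < c) sorted:
  d(y*(-3*x + z + 2)) includes (∂/∂x)(y*(-3*x + z + 2)) dx = (-3*y) dx, which multiplied by dy ∧ dz gives (-3*y) dx ∧ dy ∧ dz
Collecting like 3-forms: d(omega) = (-3*y) dx ∧ dy ∧ dz.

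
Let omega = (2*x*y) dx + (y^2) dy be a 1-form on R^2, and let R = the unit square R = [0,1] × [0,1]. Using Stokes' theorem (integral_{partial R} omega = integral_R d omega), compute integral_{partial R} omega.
integral_(partial R) omega = -1

Stokes: integral_partial_R omega = integral_R d omega with d omega = (∂Q/∂x - ∂P/∂y) dx ∧ dy.
  ∂Q/∂x = 0
  ∂P/∂y = 2*x
  integrand = ∂Q/∂x - ∂P/∂y = -2*x.
Integrating over R: integral_0^1 integral_0^1 (-2*x) dx dy = -1.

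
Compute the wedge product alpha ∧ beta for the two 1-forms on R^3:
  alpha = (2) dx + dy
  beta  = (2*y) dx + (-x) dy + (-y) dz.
alpha ∧ beta = (-2*x - 2*y) dx ∧ dy + (-2*y) dx ∧ dz + (-y) dy ∧ dz

Distribute the wedge, using dx_i ∧ dx_j = -dx_j ∧ dx_i and dx_i ∧ dx_i = 0. For each pair (i, j) with i < j, the coefficient of dx_i ∧ dx_j in alpha ∧ beta is (alpha_i * beta_j - alpha_j * beta_i). Collecting: alpha ∧ beta = (-2*x - 2*y) dx ∧ dy + (-2*y) dx ∧ dz + (-y) dy ∧ dz.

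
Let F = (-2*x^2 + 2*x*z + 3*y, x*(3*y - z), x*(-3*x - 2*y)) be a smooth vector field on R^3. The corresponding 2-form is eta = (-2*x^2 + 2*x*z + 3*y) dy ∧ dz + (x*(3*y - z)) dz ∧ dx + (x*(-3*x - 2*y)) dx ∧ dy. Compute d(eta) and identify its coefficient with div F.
d(eta) = (-x + 2*z) dx ∧ dy ∧ dz; div F = -x + 2*z

For a 2-form in R^3 of the form above, applying d gives a 3-form with coefficient ∂P/∂x + ∂Q/∂y + ∂R/∂z:
  ∂P/∂x = -4*x + 2*z
  ∂Q/∂y = 3*x
  ∂R/∂z = 0
Sum = -x + 2*z, which is exactly div F.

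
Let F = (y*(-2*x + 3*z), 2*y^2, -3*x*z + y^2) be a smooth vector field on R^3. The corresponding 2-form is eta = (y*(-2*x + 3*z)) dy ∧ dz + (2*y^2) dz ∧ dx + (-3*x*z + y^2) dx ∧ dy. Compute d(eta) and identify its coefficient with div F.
d(eta) = (-3*x + 2*y) dx ∧ dy ∧ dz; div F = -3*x + 2*y

For a 2-form in R^3 of the form above, applying d gives a 3-form with coefficient ∂P/∂x + ∂Q/∂y + ∂R/∂z:
  ∂P/∂x = -2*y
  ∂Q/∂y = 4*y
  ∂R/∂z = -3*x
Sum = -3*x + 2*y, which is exactly div F.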